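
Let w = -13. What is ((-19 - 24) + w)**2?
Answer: 3136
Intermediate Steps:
((-19 - 24) + w)**2 = ((-19 - 24) - 13)**2 = (-43 - 13)**2 = (-56)**2 = 3136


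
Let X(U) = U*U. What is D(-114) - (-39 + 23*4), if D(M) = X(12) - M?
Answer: 205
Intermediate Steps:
X(U) = U²
D(M) = 144 - M (D(M) = 12² - M = 144 - M)
D(-114) - (-39 + 23*4) = (144 - 1*(-114)) - (-39 + 23*4) = (144 + 114) - (-39 + 92) = 258 - 1*53 = 258 - 53 = 205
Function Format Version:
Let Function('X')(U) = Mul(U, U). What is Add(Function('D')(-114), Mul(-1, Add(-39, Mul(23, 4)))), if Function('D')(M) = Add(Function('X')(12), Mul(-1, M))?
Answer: 205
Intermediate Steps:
Function('X')(U) = Pow(U, 2)
Function('D')(M) = Add(144, Mul(-1, M)) (Function('D')(M) = Add(Pow(12, 2), Mul(-1, M)) = Add(144, Mul(-1, M)))
Add(Function('D')(-114), Mul(-1, Add(-39, Mul(23, 4)))) = Add(Add(144, Mul(-1, -114)), Mul(-1, Add(-39, Mul(23, 4)))) = Add(Add(144, 114), Mul(-1, Add(-39, 92))) = Add(258, Mul(-1, 53)) = Add(258, -53) = 205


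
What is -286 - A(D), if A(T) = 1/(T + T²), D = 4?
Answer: -5721/20 ≈ -286.05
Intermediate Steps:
-286 - A(D) = -286 - 1/(4*(1 + 4)) = -286 - 1/(4*5) = -286 - 1*1/20 = -286 - 1/20 = -5721/20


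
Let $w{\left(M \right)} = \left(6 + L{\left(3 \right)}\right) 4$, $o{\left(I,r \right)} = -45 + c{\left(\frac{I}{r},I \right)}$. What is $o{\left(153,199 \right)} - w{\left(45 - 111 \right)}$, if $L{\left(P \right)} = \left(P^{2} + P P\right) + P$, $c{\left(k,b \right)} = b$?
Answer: $0$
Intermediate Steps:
$L{\left(P \right)} = P + 2 P^{2}$ ($L{\left(P \right)} = \left(P^{2} + P^{2}\right) + P = 2 P^{2} + P = P + 2 P^{2}$)
$o{\left(I,r \right)} = -45 + I$
$w{\left(M \right)} = 108$ ($w{\left(M \right)} = \left(6 + 3 \left(1 + 2 \cdot 3\right)\right) 4 = \left(6 + 3 \left(1 + 6\right)\right) 4 = \left(6 + 3 \cdot 7\right) 4 = \left(6 + 21\right) 4 = 27 \cdot 4 = 108$)
$o{\left(153,199 \right)} - w{\left(45 - 111 \right)} = \left(-45 + 153\right) - 108 = 108 - 108 = 0$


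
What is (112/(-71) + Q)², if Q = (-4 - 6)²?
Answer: 48832144/5041 ≈ 9687.0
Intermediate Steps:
Q = 100 (Q = (-10)² = 100)
(112/(-71) + Q)² = (112/(-71) + 100)² = (112*(-1/71) + 100)² = (-112/71 + 100)² = (6988/71)² = 48832144/5041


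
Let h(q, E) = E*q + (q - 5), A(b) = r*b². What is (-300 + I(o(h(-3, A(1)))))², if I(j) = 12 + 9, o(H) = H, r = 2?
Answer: 77841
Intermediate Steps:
A(b) = 2*b²
h(q, E) = -5 + q + E*q (h(q, E) = E*q + (-5 + q) = -5 + q + E*q)
I(j) = 21
(-300 + I(o(h(-3, A(1)))))² = (-300 + 21)² = (-279)² = 77841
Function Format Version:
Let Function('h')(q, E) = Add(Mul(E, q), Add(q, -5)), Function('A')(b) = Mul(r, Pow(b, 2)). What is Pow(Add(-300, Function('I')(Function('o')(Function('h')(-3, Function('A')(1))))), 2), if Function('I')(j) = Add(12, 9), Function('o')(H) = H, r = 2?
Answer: 77841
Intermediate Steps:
Function('A')(b) = Mul(2, Pow(b, 2))
Function('h')(q, E) = Add(-5, q, Mul(E, q)) (Function('h')(q, E) = Add(Mul(E, q), Add(-5, q)) = Add(-5, q, Mul(E, q)))
Function('I')(j) = 21
Pow(Add(-300, Function('I')(Function('o')(Function('h')(-3, Function('A')(1))))), 2) = Pow(Add(-300, 21), 2) = Pow(-279, 2) = 77841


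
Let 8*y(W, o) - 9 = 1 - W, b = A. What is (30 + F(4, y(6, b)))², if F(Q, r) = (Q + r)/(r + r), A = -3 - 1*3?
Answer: 4761/4 ≈ 1190.3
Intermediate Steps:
A = -6 (A = -3 - 3 = -6)
b = -6
y(W, o) = 5/4 - W/8 (y(W, o) = 9/8 + (1 - W)/8 = 9/8 + (⅛ - W/8) = 5/4 - W/8)
F(Q, r) = (Q + r)/(2*r) (F(Q, r) = (Q + r)/((2*r)) = (Q + r)*(1/(2*r)) = (Q + r)/(2*r))
(30 + F(4, y(6, b)))² = (30 + (4 + (5/4 - ⅛*6))/(2*(5/4 - ⅛*6)))² = (30 + (4 + (5/4 - ¾))/(2*(5/4 - ¾)))² = (30 + (4 + ½)/(2*(½)))² = (30 + (½)*2*(9/2))² = (30 + 9/2)² = (69/2)² = 4761/4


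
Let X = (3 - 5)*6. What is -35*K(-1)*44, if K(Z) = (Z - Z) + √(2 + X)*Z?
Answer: 1540*I*√10 ≈ 4869.9*I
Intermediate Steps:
X = -12 (X = -2*6 = -12)
K(Z) = I*Z*√10 (K(Z) = (Z - Z) + √(2 - 12)*Z = 0 + √(-10)*Z = 0 + (I*√10)*Z = 0 + I*Z*√10 = I*Z*√10)
-35*K(-1)*44 = -35*I*(-1)*√10*44 = -(-35)*I*√10*44 = (35*I*√10)*44 = 1540*I*√10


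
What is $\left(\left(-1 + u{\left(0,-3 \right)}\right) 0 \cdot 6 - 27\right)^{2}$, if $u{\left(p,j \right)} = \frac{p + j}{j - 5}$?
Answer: $729$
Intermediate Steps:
$u{\left(p,j \right)} = \frac{j + p}{-5 + j}$
$\left(\left(-1 + u{\left(0,-3 \right)}\right) 0 \cdot 6 - 27\right)^{2} = \left(\left(-1 + \frac{-3 + 0}{-5 - 3}\right) 0 \cdot 6 - 27\right)^{2} = \left(\left(-1 + \frac{1}{-8} \left(-3\right)\right) 0 - 27\right)^{2} = \left(\left(-1 - - \frac{3}{8}\right) 0 - 27\right)^{2} = \left(\left(-1 + \frac{3}{8}\right) 0 - 27\right)^{2} = \left(\left(- \frac{5}{8}\right) 0 - 27\right)^{2} = \left(0 - 27\right)^{2} = \left(-27\right)^{2} = 729$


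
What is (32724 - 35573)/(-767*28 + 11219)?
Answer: 2849/10257 ≈ 0.27776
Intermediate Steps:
(32724 - 35573)/(-767*28 + 11219) = -2849/(-21476 + 11219) = -2849/(-10257) = -2849*(-1/10257) = 2849/10257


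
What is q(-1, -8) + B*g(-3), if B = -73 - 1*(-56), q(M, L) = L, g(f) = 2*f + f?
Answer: 145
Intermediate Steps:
g(f) = 3*f
B = -17 (B = -73 + 56 = -17)
q(-1, -8) + B*g(-3) = -8 - 51*(-3) = -8 - 17*(-9) = -8 + 153 = 145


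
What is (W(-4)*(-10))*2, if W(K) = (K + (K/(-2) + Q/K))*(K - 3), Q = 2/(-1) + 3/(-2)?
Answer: -315/2 ≈ -157.50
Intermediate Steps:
Q = -7/2 (Q = 2*(-1) + 3*(-1/2) = -2 - 3/2 = -7/2 ≈ -3.5000)
W(K) = (-3 + K)*(K/2 - 7/(2*K)) (W(K) = (K + (K/(-2) - 7/(2*K)))*(K - 3) = (K + (K*(-1/2) - 7/(2*K)))*(-3 + K) = (K + (-K/2 - 7/(2*K)))*(-3 + K) = (K + (-7/(2*K) - K/2))*(-3 + K) = (K/2 - 7/(2*K))*(-3 + K) = (-3 + K)*(K/2 - 7/(2*K)))
(W(-4)*(-10))*2 = (((1/2)*(21 - 4*(-7 + (-4)**2 - 3*(-4)))/(-4))*(-10))*2 = (((1/2)*(-1/4)*(21 - 4*(-7 + 16 + 12)))*(-10))*2 = (((1/2)*(-1/4)*(21 - 4*21))*(-10))*2 = (((1/2)*(-1/4)*(21 - 84))*(-10))*2 = (((1/2)*(-1/4)*(-63))*(-10))*2 = ((63/8)*(-10))*2 = -315/4*2 = -315/2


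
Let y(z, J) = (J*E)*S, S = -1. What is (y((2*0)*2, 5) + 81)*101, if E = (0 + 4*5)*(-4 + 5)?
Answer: -1919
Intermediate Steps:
E = 20 (E = (0 + 20)*1 = 20*1 = 20)
y(z, J) = -20*J (y(z, J) = (J*20)*(-1) = (20*J)*(-1) = -20*J)
(y((2*0)*2, 5) + 81)*101 = (-20*5 + 81)*101 = (-100 + 81)*101 = -19*101 = -1919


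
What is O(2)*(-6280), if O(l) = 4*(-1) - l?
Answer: 37680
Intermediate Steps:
O(l) = -4 - l
O(2)*(-6280) = (-4 - 1*2)*(-6280) = (-4 - 2)*(-6280) = -6*(-6280) = 37680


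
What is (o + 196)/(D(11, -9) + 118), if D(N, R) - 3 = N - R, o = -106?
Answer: 30/47 ≈ 0.63830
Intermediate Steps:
D(N, R) = 3 + N - R (D(N, R) = 3 + (N - R) = 3 + N - R)
(o + 196)/(D(11, -9) + 118) = (-106 + 196)/((3 + 11 - 1*(-9)) + 118) = 90/((3 + 11 + 9) + 118) = 90/(23 + 118) = 90/141 = 90*(1/141) = 30/47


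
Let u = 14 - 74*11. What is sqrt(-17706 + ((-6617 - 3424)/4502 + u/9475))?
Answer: I*sqrt(51554506557273758)/1706258 ≈ 133.07*I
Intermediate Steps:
u = -800 (u = 14 - 814 = -800)
sqrt(-17706 + ((-6617 - 3424)/4502 + u/9475)) = sqrt(-17706 + ((-6617 - 3424)/4502 - 800/9475)) = sqrt(-17706 + (-10041*1/4502 - 800*1/9475)) = sqrt(-17706 + (-10041/4502 - 32/379)) = sqrt(-17706 - 3949603/1706258) = sqrt(-30214953751/1706258) = I*sqrt(51554506557273758)/1706258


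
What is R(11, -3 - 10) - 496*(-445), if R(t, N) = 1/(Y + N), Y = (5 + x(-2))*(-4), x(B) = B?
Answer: 5517999/25 ≈ 2.2072e+5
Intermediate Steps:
Y = -12 (Y = (5 - 2)*(-4) = 3*(-4) = -12)
R(t, N) = 1/(-12 + N)
R(11, -3 - 10) - 496*(-445) = 1/(-12 + (-3 - 10)) - 496*(-445) = 1/(-12 - 13) + 220720 = 1/(-25) + 220720 = -1/25 + 220720 = 5517999/25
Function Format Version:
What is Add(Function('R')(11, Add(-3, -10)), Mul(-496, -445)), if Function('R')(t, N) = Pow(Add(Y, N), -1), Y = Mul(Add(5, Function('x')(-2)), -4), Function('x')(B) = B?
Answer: Rational(5517999, 25) ≈ 2.2072e+5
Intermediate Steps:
Y = -12 (Y = Mul(Add(5, -2), -4) = Mul(3, -4) = -12)
Function('R')(t, N) = Pow(Add(-12, N), -1)
Add(Function('R')(11, Add(-3, -10)), Mul(-496, -445)) = Add(Pow(Add(-12, Add(-3, -10)), -1), Mul(-496, -445)) = Add(Pow(Add(-12, -13), -1), 220720) = Add(Pow(-25, -1), 220720) = Add(Rational(-1, 25), 220720) = Rational(5517999, 25)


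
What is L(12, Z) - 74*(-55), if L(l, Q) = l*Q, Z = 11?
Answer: 4202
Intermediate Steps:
L(l, Q) = Q*l
L(12, Z) - 74*(-55) = 11*12 - 74*(-55) = 132 + 4070 = 4202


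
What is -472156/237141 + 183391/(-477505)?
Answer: -268946375911/113236013205 ≈ -2.3751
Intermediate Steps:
-472156/237141 + 183391/(-477505) = -472156*1/237141 + 183391*(-1/477505) = -472156/237141 - 183391/477505 = -268946375911/113236013205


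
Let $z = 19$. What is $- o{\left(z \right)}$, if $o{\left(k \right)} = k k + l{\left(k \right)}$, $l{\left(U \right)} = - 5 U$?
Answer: $-266$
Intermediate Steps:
$o{\left(k \right)} = k^{2} - 5 k$ ($o{\left(k \right)} = k k - 5 k = k^{2} - 5 k$)
$- o{\left(z \right)} = - 19 \left(-5 + 19\right) = - 19 \cdot 14 = \left(-1\right) 266 = -266$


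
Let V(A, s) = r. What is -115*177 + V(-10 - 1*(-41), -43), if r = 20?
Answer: -20335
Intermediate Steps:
V(A, s) = 20
-115*177 + V(-10 - 1*(-41), -43) = -115*177 + 20 = -20355 + 20 = -20335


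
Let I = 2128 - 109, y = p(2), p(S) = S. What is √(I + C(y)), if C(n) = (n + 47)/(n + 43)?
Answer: 2*√113630/15 ≈ 44.945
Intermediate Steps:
y = 2
C(n) = (47 + n)/(43 + n)
I = 2019
√(I + C(y)) = √(2019 + (47 + 2)/(43 + 2)) = √(2019 + 49/45) = √(90904/45) = 2*√113630/15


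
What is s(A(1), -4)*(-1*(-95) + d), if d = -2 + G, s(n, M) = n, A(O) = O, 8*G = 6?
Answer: 375/4 ≈ 93.750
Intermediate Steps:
G = ¾ (G = (⅛)*6 = ¾ ≈ 0.75000)
d = -5/4 (d = -2 + ¾ = -5/4 ≈ -1.2500)
s(A(1), -4)*(-1*(-95) + d) = 1*(-1*(-95) - 5/4) = 1*(95 - 5/4) = 1*(375/4) = 375/4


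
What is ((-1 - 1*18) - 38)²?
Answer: 3249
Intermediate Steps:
((-1 - 1*18) - 38)² = ((-1 - 18) - 38)² = (-19 - 38)² = (-57)² = 3249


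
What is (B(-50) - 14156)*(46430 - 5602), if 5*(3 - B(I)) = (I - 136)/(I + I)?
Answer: -72231734002/125 ≈ -5.7785e+8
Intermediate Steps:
B(I) = 3 - (-136 + I)/(10*I) (B(I) = 3 - (I - 136)/(5*(I + I)) = 3 - (-136 + I)/(5*(2*I)) = 3 - (-136 + I)*1/(2*I)/5 = 3 - (-136 + I)/(10*I))
(B(-50) - 14156)*(46430 - 5602) = ((1/10)*(136 + 29*(-50))/(-50) - 14156)*(46430 - 5602) = ((1/10)*(-1/50)*(136 - 1450) - 14156)*40828 = ((1/10)*(-1/50)*(-1314) - 14156)*40828 = (657/250 - 14156)*40828 = -3538343/250*40828 = -72231734002/125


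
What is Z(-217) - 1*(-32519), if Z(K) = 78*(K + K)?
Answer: -1333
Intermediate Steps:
Z(K) = 156*K (Z(K) = 78*(2*K) = 156*K)
Z(-217) - 1*(-32519) = 156*(-217) - 1*(-32519) = -33852 + 32519 = -1333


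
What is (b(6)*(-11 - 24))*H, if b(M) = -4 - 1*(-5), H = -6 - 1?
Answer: 245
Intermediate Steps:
H = -7
b(M) = 1 (b(M) = -4 + 5 = 1)
(b(6)*(-11 - 24))*H = (1*(-11 - 24))*(-7) = (1*(-35))*(-7) = -35*(-7) = 245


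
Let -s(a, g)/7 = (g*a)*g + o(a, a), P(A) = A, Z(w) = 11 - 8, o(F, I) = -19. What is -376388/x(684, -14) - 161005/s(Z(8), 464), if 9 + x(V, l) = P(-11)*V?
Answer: 1702894238869/34057318239 ≈ 50.001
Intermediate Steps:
Z(w) = 3
x(V, l) = -9 - 11*V
s(a, g) = 133 - 7*a*g**2 (s(a, g) = -7*((g*a)*g - 19) = -7*((a*g)*g - 19) = -7*(a*g**2 - 19) = -7*(-19 + a*g**2) = 133 - 7*a*g**2)
-376388/x(684, -14) - 161005/s(Z(8), 464) = -376388/(-9 - 11*684) - 161005/(133 - 7*3*464**2) = -376388/(-9 - 7524) - 161005/(133 - 7*3*215296) = -376388/(-7533) - 161005/(133 - 4521216) = -376388*(-1/7533) - 161005/(-4521083) = 376388/7533 - 161005*(-1/4521083) = 376388/7533 + 161005/4521083 = 1702894238869/34057318239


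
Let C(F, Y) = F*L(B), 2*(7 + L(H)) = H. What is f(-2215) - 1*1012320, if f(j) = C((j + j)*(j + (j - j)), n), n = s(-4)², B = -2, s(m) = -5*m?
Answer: -79511920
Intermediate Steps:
L(H) = -7 + H/2
n = 400 (n = (-5*(-4))² = 20² = 400)
C(F, Y) = -8*F (C(F, Y) = F*(-7 + (½)*(-2)) = F*(-7 - 1) = F*(-8) = -8*F)
f(j) = -16*j² (f(j) = -8*(j + j)*(j + (j - j)) = -8*2*j*(j + 0) = -8*2*j*j = -16*j²)
f(-2215) - 1*1012320 = -16*(-2215)² - 1*1012320 = -16*4906225 - 1012320 = -78499600 - 1012320 = -79511920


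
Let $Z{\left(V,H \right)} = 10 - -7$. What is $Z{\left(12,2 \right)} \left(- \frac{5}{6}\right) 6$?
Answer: $-85$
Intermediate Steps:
$Z{\left(V,H \right)} = 17$ ($Z{\left(V,H \right)} = 10 + 7 = 17$)
$Z{\left(12,2 \right)} \left(- \frac{5}{6}\right) 6 = 17 \left(- \frac{5}{6}\right) 6 = \left(- \frac{85}{6}\right) 6 = -85$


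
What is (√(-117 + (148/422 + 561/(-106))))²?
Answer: -2727349/22366 ≈ -121.94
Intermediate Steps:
(√(-117 + (148/422 + 561/(-106))))² = (√(-117 + (148*(1/422) + 561*(-1/106))))² = (√(-117 + (74/211 - 561/106)))² = (√(-117 - 110527/22366))² = (√(-2727349/22366))² = (I*√60999887734/22366)² = -2727349/22366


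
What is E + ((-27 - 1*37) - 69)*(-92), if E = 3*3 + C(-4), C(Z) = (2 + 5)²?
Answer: 12294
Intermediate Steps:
C(Z) = 49 (C(Z) = 7² = 49)
E = 58 (E = 3*3 + 49 = 9 + 49 = 58)
E + ((-27 - 1*37) - 69)*(-92) = 58 + ((-27 - 1*37) - 69)*(-92) = 58 + ((-27 - 37) - 69)*(-92) = 58 + (-64 - 69)*(-92) = 58 - 133*(-92) = 58 + 12236 = 12294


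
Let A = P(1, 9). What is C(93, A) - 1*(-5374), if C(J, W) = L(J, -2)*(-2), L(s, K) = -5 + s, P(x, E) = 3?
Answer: 5198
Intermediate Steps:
A = 3
C(J, W) = 10 - 2*J (C(J, W) = (-5 + J)*(-2) = 10 - 2*J)
C(93, A) - 1*(-5374) = (10 - 2*93) - 1*(-5374) = (10 - 186) + 5374 = -176 + 5374 = 5198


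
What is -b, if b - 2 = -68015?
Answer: 68013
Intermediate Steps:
b = -68013 (b = 2 - 68015 = -68013)
-b = -1*(-68013) = 68013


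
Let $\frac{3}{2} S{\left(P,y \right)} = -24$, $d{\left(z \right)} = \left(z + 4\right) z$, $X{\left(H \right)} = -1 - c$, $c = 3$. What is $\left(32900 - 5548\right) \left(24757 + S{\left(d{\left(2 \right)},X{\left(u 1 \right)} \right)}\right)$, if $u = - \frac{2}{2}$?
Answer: $676715832$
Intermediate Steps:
$u = -1$ ($u = \left(-2\right) \frac{1}{2} = -1$)
$X{\left(H \right)} = -4$ ($X{\left(H \right)} = -1 - 3 = -4$)
$d{\left(z \right)} = z \left(4 + z\right)$ ($d{\left(z \right)} = \left(4 + z\right) z = z \left(4 + z\right)$)
$S{\left(P,y \right)} = -16$ ($S{\left(P,y \right)} = \frac{2}{3} \left(-24\right) = -16$)
$\left(32900 - 5548\right) \left(24757 + S{\left(d{\left(2 \right)},X{\left(u 1 \right)} \right)}\right) = \left(32900 - 5548\right) \left(24757 - 16\right) = 27352 \cdot 24741 = 676715832$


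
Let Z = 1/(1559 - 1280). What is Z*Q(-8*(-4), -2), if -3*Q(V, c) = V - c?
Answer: -34/837 ≈ -0.040621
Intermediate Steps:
Q(V, c) = -V/3 + c/3 (Q(V, c) = -(V - c)/3 = -V/3 + c/3)
Z = 1/279 ≈ 0.0035842
Z*Q(-8*(-4), -2) = (-(-8)*(-4)/3 + (1/3)*(-2))/279 = (-1/3*32 - 2/3)/279 = (-32/3 - 2/3)/279 = (1/279)*(-34/3) = -34/837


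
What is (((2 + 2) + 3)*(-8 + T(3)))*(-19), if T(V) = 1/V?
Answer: 3059/3 ≈ 1019.7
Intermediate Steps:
(((2 + 2) + 3)*(-8 + T(3)))*(-19) = (((2 + 2) + 3)*(-8 + 1/3))*(-19) = ((4 + 3)*(-8 + ⅓))*(-19) = (7*(-23/3))*(-19) = -161/3*(-19) = 3059/3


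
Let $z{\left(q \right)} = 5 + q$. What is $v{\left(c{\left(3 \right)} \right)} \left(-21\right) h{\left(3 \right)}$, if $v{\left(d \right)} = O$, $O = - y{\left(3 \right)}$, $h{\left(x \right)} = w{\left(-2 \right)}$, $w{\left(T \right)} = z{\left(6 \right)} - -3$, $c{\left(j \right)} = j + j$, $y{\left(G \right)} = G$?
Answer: $882$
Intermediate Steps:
$c{\left(j \right)} = 2 j$
$w{\left(T \right)} = 14$ ($w{\left(T \right)} = \left(5 + 6\right) - -3 = 11 + 3 = 14$)
$h{\left(x \right)} = 14$
$O = -3$ ($O = \left(-1\right) 3 = -3$)
$v{\left(d \right)} = -3$
$v{\left(c{\left(3 \right)} \right)} \left(-21\right) h{\left(3 \right)} = \left(-3\right) \left(-21\right) 14 = 63 \cdot 14 = 882$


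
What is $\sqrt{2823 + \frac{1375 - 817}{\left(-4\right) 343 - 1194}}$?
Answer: $\frac{\sqrt{4646551290}}{1283} \approx 53.13$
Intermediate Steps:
$\sqrt{2823 + \frac{1375 - 817}{\left(-4\right) 343 - 1194}} = \sqrt{2823 + \frac{558}{-1372 - 1194}} = \sqrt{2823 + \frac{558}{-2566}} = \sqrt{2823 + 558 \left(- \frac{1}{2566}\right)} = \sqrt{2823 - \frac{279}{1283}} = \sqrt{\frac{3621630}{1283}} = \frac{\sqrt{4646551290}}{1283}$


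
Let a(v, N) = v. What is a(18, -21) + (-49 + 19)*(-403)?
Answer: 12108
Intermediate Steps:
a(18, -21) + (-49 + 19)*(-403) = 18 + (-49 + 19)*(-403) = 18 - 30*(-403) = 18 + 12090 = 12108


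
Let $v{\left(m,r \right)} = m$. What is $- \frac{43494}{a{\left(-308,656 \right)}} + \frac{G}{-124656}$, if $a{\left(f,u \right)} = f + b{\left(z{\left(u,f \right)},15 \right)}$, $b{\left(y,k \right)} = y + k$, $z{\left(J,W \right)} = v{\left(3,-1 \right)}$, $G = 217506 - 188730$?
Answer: $\frac{112780063}{753130} \approx 149.75$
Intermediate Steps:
$G = 28776$ ($G = 217506 - 188730 = 28776$)
$z{\left(J,W \right)} = 3$
$b{\left(y,k \right)} = k + y$
$a{\left(f,u \right)} = 18 + f$ ($a{\left(f,u \right)} = f + \left(15 + 3\right) = f + 18 = 18 + f$)
$- \frac{43494}{a{\left(-308,656 \right)}} + \frac{G}{-124656} = - \frac{43494}{18 - 308} + \frac{28776}{-124656} = - \frac{43494}{-290} + 28776 \left(- \frac{1}{124656}\right) = \left(-43494\right) \left(- \frac{1}{290}\right) - \frac{1199}{5194} = \frac{21747}{145} - \frac{1199}{5194} = \frac{112780063}{753130}$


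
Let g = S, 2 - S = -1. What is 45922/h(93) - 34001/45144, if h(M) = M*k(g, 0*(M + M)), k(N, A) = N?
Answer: 20844611/127224 ≈ 163.84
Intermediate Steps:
S = 3 (S = 2 - 1*(-1) = 2 + 1 = 3)
g = 3
h(M) = 3*M (h(M) = M*3 = 3*M)
45922/h(93) - 34001/45144 = 45922/((3*93)) - 34001/45144 = 45922/279 - 34001*1/45144 = 45922*(1/279) - 3091/4104 = 45922/279 - 3091/4104 = 20844611/127224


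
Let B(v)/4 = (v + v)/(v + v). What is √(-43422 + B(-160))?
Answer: I*√43418 ≈ 208.37*I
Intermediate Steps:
B(v) = 4 (B(v) = 4*((v + v)/(v + v)) = 4*((2*v)/((2*v))) = 4*((2*v)*(1/(2*v))) = 4*1 = 4)
√(-43422 + B(-160)) = √(-43422 + 4) = √(-43418) = I*√43418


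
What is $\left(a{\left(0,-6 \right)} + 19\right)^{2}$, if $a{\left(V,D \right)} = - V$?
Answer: $361$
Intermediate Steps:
$\left(a{\left(0,-6 \right)} + 19\right)^{2} = \left(\left(-1\right) 0 + 19\right)^{2} = \left(0 + 19\right)^{2} = 19^{2} = 361$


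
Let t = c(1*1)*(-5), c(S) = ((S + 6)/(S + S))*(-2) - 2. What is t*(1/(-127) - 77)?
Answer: -440100/127 ≈ -3465.4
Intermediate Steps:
c(S) = -2 - (6 + S)/S (c(S) = ((6 + S)/((2*S)))*(-2) - 2 = ((6 + S)*(1/(2*S)))*(-2) - 2 = ((6 + S)/(2*S))*(-2) - 2 = -(6 + S)/S - 2 = -2 - (6 + S)/S)
t = 45 (t = (-3 - 6/1)*(-5) = (-3 - 6*1)*(-5) = (-3 - 6)*(-5) = -9*(-5) = 45)
t*(1/(-127) - 77) = 45*(1/(-127) - 77) = 45*(-1/127 - 77) = 45*(-9780/127) = -440100/127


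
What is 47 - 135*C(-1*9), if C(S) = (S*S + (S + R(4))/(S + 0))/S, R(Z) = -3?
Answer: 1282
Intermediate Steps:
C(S) = (S**2 + (-3 + S)/S)/S (C(S) = (S*S + (S - 3)/(S + 0))/S = (S**2 + (-3 + S)/S)/S)
47 - 135*C(-1*9) = 47 - 135*(-3 - 1*9 + (-1*9)**3)/(-1*9)**2 = 47 - 135*(-3 - 9 + (-9)**3)/(-9)**2 = 47 - 5*(-3 - 9 - 729)/3 = 47 - 5*(-741)/3 = 47 - 135*(-247/27) = 47 + 1235 = 1282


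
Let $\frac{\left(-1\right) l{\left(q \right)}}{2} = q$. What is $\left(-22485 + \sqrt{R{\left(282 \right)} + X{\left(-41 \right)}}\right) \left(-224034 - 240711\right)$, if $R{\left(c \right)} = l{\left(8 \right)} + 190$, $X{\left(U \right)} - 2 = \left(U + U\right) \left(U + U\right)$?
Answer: $10449791325 - 4647450 \sqrt{69} \approx 1.0411 \cdot 10^{10}$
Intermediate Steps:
$l{\left(q \right)} = - 2 q$
$X{\left(U \right)} = 2 + 4 U^{2}$ ($X{\left(U \right)} = 2 + \left(U + U\right) \left(U + U\right) = 2 + 2 U 2 U = 2 + 4 U^{2}$)
$R{\left(c \right)} = 174$ ($R{\left(c \right)} = \left(-2\right) 8 + 190 = -16 + 190 = 174$)
$\left(-22485 + \sqrt{R{\left(282 \right)} + X{\left(-41 \right)}}\right) \left(-224034 - 240711\right) = \left(-22485 + \sqrt{174 + \left(2 + 4 \left(-41\right)^{2}\right)}\right) \left(-224034 - 240711\right) = \left(-22485 + \sqrt{174 + \left(2 + 4 \cdot 1681\right)}\right) \left(-464745\right) = \left(-22485 + \sqrt{174 + \left(2 + 6724\right)}\right) \left(-464745\right) = \left(-22485 + \sqrt{174 + 6726}\right) \left(-464745\right) = \left(-22485 + \sqrt{6900}\right) \left(-464745\right) = \left(-22485 + 10 \sqrt{69}\right) \left(-464745\right) = 10449791325 - 4647450 \sqrt{69}$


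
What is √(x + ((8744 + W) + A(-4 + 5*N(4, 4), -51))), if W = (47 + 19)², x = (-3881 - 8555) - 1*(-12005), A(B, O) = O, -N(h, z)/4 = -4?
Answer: 3*√1402 ≈ 112.33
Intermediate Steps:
N(h, z) = 16 (N(h, z) = -4*(-4) = 16)
x = -431 (x = -12436 + 12005 = -431)
W = 4356 (W = 66² = 4356)
√(x + ((8744 + W) + A(-4 + 5*N(4, 4), -51))) = √(-431 + ((8744 + 4356) - 51)) = √(-431 + (13100 - 51)) = √(-431 + 13049) = √12618 = 3*√1402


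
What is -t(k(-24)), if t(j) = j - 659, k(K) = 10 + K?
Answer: 673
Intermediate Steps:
t(j) = -659 + j
-t(k(-24)) = -(-659 + (10 - 24)) = -(-659 - 14) = -1*(-673) = 673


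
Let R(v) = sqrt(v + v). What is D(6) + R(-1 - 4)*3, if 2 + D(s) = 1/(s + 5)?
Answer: -21/11 + 3*I*sqrt(10) ≈ -1.9091 + 9.4868*I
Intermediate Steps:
R(v) = sqrt(2)*sqrt(v) (R(v) = sqrt(2*v) = sqrt(2)*sqrt(v))
D(s) = -2 + 1/(5 + s) (D(s) = -2 + 1/(s + 5) = -2 + 1/(5 + s))
D(6) + R(-1 - 4)*3 = (-9 - 2*6)/(5 + 6) + (sqrt(2)*sqrt(-1 - 4))*3 = (-9 - 12)/11 + (sqrt(2)*sqrt(-5))*3 = (1/11)*(-21) + (sqrt(2)*(I*sqrt(5)))*3 = -21/11 + (I*sqrt(10))*3 = -21/11 + 3*I*sqrt(10)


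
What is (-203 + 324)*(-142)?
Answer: -17182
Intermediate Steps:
(-203 + 324)*(-142) = 121*(-142) = -17182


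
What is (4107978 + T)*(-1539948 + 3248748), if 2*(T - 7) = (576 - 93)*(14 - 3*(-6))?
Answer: 7032930374400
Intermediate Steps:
T = 7735 (T = 7 + ((576 - 93)*(14 - 3*(-6)))/2 = 7 + (483*(14 + 18))/2 = 7 + (483*32)/2 = 7 + (½)*15456 = 7 + 7728 = 7735)
(4107978 + T)*(-1539948 + 3248748) = (4107978 + 7735)*(-1539948 + 3248748) = 4115713*1708800 = 7032930374400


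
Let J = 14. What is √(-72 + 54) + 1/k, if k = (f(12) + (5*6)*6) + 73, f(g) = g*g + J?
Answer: 1/411 + 3*I*√2 ≈ 0.0024331 + 4.2426*I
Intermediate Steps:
f(g) = 14 + g² (f(g) = g*g + 14 = g² + 14 = 14 + g²)
k = 411 (k = ((14 + 12²) + (5*6)*6) + 73 = ((14 + 144) + 30*6) + 73 = (158 + 180) + 73 = 338 + 73 = 411)
√(-72 + 54) + 1/k = √(-72 + 54) + 1/411 = √(-18) + 1/411 = 3*I*√2 + 1/411 = 1/411 + 3*I*√2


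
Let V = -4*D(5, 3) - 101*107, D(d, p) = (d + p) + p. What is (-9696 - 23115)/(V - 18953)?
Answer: 32811/29804 ≈ 1.1009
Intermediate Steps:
D(d, p) = d + 2*p
V = -10851 (V = -4*(5 + 2*3) - 101*107 = -4*(5 + 6) - 10807 = -4*11 - 10807 = -44 - 10807 = -10851)
(-9696 - 23115)/(V - 18953) = (-9696 - 23115)/(-10851 - 18953) = -32811/(-29804) = -32811*(-1/29804) = 32811/29804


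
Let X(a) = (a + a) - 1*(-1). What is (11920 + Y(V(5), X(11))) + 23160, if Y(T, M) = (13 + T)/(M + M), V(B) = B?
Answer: 806849/23 ≈ 35080.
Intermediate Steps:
X(a) = 1 + 2*a (X(a) = 2*a + 1 = 1 + 2*a)
Y(T, M) = (13 + T)/(2*M) (Y(T, M) = (13 + T)/((2*M)) = (13 + T)*(1/(2*M)) = (13 + T)/(2*M))
(11920 + Y(V(5), X(11))) + 23160 = (11920 + (13 + 5)/(2*(1 + 2*11))) + 23160 = (11920 + (½)*18/(1 + 22)) + 23160 = (11920 + (½)*18/23) + 23160 = (11920 + (½)*(1/23)*18) + 23160 = (11920 + 9/23) + 23160 = 274169/23 + 23160 = 806849/23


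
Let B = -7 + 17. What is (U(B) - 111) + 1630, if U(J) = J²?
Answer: 1619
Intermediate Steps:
B = 10
(U(B) - 111) + 1630 = (10² - 111) + 1630 = (100 - 111) + 1630 = -11 + 1630 = 1619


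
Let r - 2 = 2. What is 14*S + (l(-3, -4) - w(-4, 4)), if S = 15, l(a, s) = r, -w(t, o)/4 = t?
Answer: 198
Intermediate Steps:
w(t, o) = -4*t
r = 4 (r = 2 + 2 = 4)
l(a, s) = 4
14*S + (l(-3, -4) - w(-4, 4)) = 14*15 + (4 - (-4)*(-4)) = 210 + (4 - 1*16) = 210 + (4 - 16) = 210 - 12 = 198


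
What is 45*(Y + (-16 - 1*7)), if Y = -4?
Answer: -1215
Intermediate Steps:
45*(Y + (-16 - 1*7)) = 45*(-4 + (-16 - 1*7)) = 45*(-4 + (-16 - 7)) = 45*(-4 - 23) = 45*(-27) = -1215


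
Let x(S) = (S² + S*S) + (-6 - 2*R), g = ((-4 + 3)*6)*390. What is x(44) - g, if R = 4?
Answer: 6198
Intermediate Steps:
g = -2340 (g = -1*6*390 = -6*390 = -2340)
x(S) = -14 + 2*S² (x(S) = (S² + S*S) + (-6 - 2*4) = (S² + S²) + (-6 - 8) = 2*S² - 14 = -14 + 2*S²)
x(44) - g = (-14 + 2*44²) - 1*(-2340) = (-14 + 2*1936) + 2340 = (-14 + 3872) + 2340 = 3858 + 2340 = 6198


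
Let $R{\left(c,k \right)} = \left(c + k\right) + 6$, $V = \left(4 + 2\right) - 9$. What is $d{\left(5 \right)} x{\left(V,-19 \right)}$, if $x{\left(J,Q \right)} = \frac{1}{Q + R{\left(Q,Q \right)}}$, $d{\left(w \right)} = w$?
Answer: $- \frac{5}{51} \approx -0.098039$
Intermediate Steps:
$V = -3$ ($V = 6 - 9 = -3$)
$R{\left(c,k \right)} = 6 + c + k$
$x{\left(J,Q \right)} = \frac{1}{6 + 3 Q}$ ($x{\left(J,Q \right)} = \frac{1}{Q + \left(6 + Q + Q\right)} = \frac{1}{Q + \left(6 + 2 Q\right)} = \frac{1}{6 + 3 Q}$)
$d{\left(5 \right)} x{\left(V,-19 \right)} = 5 \frac{1}{3 \left(2 - 19\right)} = 5 \frac{1}{3 \left(-17\right)} = 5 \cdot \frac{1}{3} \left(- \frac{1}{17}\right) = 5 \left(- \frac{1}{51}\right) = - \frac{5}{51}$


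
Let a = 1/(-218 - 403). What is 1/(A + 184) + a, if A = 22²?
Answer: -47/414828 ≈ -0.00011330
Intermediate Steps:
A = 484
a = -1/621 (a = 1/(-621) = -1/621 ≈ -0.0016103)
1/(A + 184) + a = 1/(484 + 184) - 1/621 = 1/668 - 1/621 = -47/414828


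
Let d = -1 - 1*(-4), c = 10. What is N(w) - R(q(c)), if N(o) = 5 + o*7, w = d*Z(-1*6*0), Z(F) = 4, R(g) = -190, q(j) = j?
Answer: 279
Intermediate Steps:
d = 3 (d = -1 + 4 = 3)
w = 12 (w = 3*4 = 12)
N(o) = 5 + 7*o
N(w) - R(q(c)) = (5 + 7*12) - 1*(-190) = (5 + 84) + 190 = 89 + 190 = 279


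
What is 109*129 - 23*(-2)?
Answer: 14107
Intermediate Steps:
109*129 - 23*(-2) = 14061 + 46 = 14107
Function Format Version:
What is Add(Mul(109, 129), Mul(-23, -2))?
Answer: 14107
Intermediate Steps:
Add(Mul(109, 129), Mul(-23, -2)) = Add(14061, 46) = 14107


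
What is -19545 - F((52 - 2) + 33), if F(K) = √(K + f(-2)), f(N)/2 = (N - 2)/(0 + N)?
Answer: -19545 - √87 ≈ -19554.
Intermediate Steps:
f(N) = 2*(-2 + N)/N (f(N) = 2*((N - 2)/(0 + N)) = 2*((-2 + N)/N) = 2*(-2 + N)/N)
F(K) = √(4 + K) (F(K) = √(K + (2 - 4/(-2))) = √(K + (2 - 4*(-½))) = √(K + (2 + 2)) = √(K + 4) = √(4 + K))
-19545 - F((52 - 2) + 33) = -19545 - √(4 + ((52 - 2) + 33)) = -19545 - √(4 + (50 + 33)) = -19545 - √(4 + 83) = -19545 - √87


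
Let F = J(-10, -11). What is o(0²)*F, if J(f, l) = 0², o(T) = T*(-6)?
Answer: 0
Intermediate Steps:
o(T) = -6*T
J(f, l) = 0
F = 0
o(0²)*F = -6*0²*0 = -6*0*0 = 0*0 = 0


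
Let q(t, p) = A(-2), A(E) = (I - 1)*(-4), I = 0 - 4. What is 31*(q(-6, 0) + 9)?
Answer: 899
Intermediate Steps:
I = -4
A(E) = 20 (A(E) = (-4 - 1)*(-4) = -5*(-4) = 20)
q(t, p) = 20
31*(q(-6, 0) + 9) = 31*(20 + 9) = 31*29 = 899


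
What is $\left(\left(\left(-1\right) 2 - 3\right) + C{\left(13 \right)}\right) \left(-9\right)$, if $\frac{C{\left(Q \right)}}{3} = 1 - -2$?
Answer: $-36$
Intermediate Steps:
$C{\left(Q \right)} = 9$ ($C{\left(Q \right)} = 3 \left(1 - -2\right) = 3 \left(1 + 2\right) = 3 \cdot 3 = 9$)
$\left(\left(\left(-1\right) 2 - 3\right) + C{\left(13 \right)}\right) \left(-9\right) = \left(\left(\left(-1\right) 2 - 3\right) + 9\right) \left(-9\right) = \left(\left(-2 - 3\right) + 9\right) \left(-9\right) = \left(-5 + 9\right) \left(-9\right) = 4 \left(-9\right) = -36$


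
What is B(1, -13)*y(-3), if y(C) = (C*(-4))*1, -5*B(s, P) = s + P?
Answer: 144/5 ≈ 28.800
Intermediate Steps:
B(s, P) = -P/5 - s/5 (B(s, P) = -(s + P)/5 = -(P + s)/5 = -P/5 - s/5)
y(C) = -4*C (y(C) = -4*C*1 = -4*C)
B(1, -13)*y(-3) = (-1/5*(-13) - 1/5*1)*(-4*(-3)) = (13/5 - 1/5)*12 = (12/5)*12 = 144/5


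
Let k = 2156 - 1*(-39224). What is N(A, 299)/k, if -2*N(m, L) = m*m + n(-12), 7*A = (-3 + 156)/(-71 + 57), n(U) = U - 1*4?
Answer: 26051/158965408 ≈ 0.00016388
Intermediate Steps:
n(U) = -4 + U (n(U) = U - 4 = -4 + U)
A = -153/98 (A = ((-3 + 156)/(-71 + 57))/7 = (153/(-14))/7 = (153*(-1/14))/7 = (1/7)*(-153/14) = -153/98 ≈ -1.5612)
N(m, L) = 8 - m**2/2 (N(m, L) = -(m*m + (-4 - 12))/2 = -(m**2 - 16)/2 = -(-16 + m**2)/2 = 8 - m**2/2)
k = 41380 (k = 2156 + 39224 = 41380)
N(A, 299)/k = (8 - (-153/98)**2/2)/41380 = (8 - 1/2*23409/9604)*(1/41380) = (8 - 23409/19208)*(1/41380) = (130255/19208)*(1/41380) = 26051/158965408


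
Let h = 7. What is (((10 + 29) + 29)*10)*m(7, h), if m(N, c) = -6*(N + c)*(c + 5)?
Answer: -685440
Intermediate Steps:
m(N, c) = -6*(5 + c)*(N + c) (m(N, c) = -6*(N + c)*(5 + c) = -6*(5 + c)*(N + c))
(((10 + 29) + 29)*10)*m(7, h) = (((10 + 29) + 29)*10)*(-30*7 - 30*7 - 6*7² - 6*7*7) = ((39 + 29)*10)*(-210 - 210 - 6*49 - 294) = (68*10)*(-210 - 210 - 294 - 294) = 680*(-1008) = -685440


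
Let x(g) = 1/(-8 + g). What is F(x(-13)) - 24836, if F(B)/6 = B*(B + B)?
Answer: -3650888/147 ≈ -24836.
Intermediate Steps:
F(B) = 12*B**2 (F(B) = 6*(B*(B + B)) = 6*(B*(2*B)) = 6*(2*B**2) = 12*B**2)
F(x(-13)) - 24836 = 12*(1/(-8 - 13))**2 - 24836 = 12*(1/(-21))**2 - 24836 = 12*(-1/21)**2 - 24836 = 12*(1/441) - 24836 = 4/147 - 24836 = -3650888/147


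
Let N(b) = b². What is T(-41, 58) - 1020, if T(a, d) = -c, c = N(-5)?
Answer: -1045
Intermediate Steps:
c = 25 (c = (-5)² = 25)
T(a, d) = -25 (T(a, d) = -1*25 = -25)
T(-41, 58) - 1020 = -25 - 1020 = -1045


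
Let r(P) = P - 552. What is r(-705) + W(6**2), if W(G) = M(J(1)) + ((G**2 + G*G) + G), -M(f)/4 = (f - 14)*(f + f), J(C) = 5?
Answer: 1731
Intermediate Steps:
r(P) = -552 + P
M(f) = -8*f*(-14 + f) (M(f) = -4*(f - 14)*(f + f) = -4*(-14 + f)*2*f = -8*f*(-14 + f))
W(G) = 360 + G + 2*G**2 (W(G) = 8*5*(14 - 1*5) + ((G**2 + G*G) + G) = 8*5*(14 - 5) + ((G**2 + G**2) + G) = 8*5*9 + (2*G**2 + G) = 360 + (G + 2*G**2) = 360 + G + 2*G**2)
r(-705) + W(6**2) = (-552 - 705) + (360 + 6**2 + 2*(6**2)**2) = -1257 + (360 + 36 + 2*36**2) = -1257 + (360 + 36 + 2*1296) = -1257 + (360 + 36 + 2592) = -1257 + 2988 = 1731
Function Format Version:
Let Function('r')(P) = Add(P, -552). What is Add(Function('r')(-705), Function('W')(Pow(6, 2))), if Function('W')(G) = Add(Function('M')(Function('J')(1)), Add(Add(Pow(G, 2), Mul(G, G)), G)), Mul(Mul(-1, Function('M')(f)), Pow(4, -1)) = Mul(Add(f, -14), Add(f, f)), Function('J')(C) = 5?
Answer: 1731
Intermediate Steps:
Function('r')(P) = Add(-552, P)
Function('M')(f) = Mul(-8, f, Add(-14, f)) (Function('M')(f) = Mul(-4, Mul(Add(f, -14), Add(f, f))) = Mul(-4, Mul(Add(-14, f), Mul(2, f))) = Mul(-4, Mul(2, f, Add(-14, f))) = Mul(-8, f, Add(-14, f)))
Function('W')(G) = Add(360, G, Mul(2, Pow(G, 2))) (Function('W')(G) = Add(Mul(8, 5, Add(14, Mul(-1, 5))), Add(Add(Pow(G, 2), Mul(G, G)), G)) = Add(Mul(8, 5, Add(14, -5)), Add(Add(Pow(G, 2), Pow(G, 2)), G)) = Add(Mul(8, 5, 9), Add(Mul(2, Pow(G, 2)), G)) = Add(360, Add(G, Mul(2, Pow(G, 2)))) = Add(360, G, Mul(2, Pow(G, 2))))
Add(Function('r')(-705), Function('W')(Pow(6, 2))) = Add(Add(-552, -705), Add(360, Pow(6, 2), Mul(2, Pow(Pow(6, 2), 2)))) = Add(-1257, Add(360, 36, Mul(2, Pow(36, 2)))) = Add(-1257, Add(360, 36, Mul(2, 1296))) = Add(-1257, Add(360, 36, 2592)) = Add(-1257, 2988) = 1731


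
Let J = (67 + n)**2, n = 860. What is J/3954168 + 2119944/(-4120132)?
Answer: -134501828199/452547058616 ≈ -0.29721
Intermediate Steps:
J = 859329 (J = (67 + 860)**2 = 927**2 = 859329)
J/3954168 + 2119944/(-4120132) = 859329/3954168 + 2119944/(-4120132) = 859329*(1/3954168) + 2119944*(-1/4120132) = 95481/439352 - 529986/1030033 = -134501828199/452547058616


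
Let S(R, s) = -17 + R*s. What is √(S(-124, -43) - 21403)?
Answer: 2*I*√4022 ≈ 126.84*I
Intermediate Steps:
√(S(-124, -43) - 21403) = √((-17 - 124*(-43)) - 21403) = √((-17 + 5332) - 21403) = √(5315 - 21403) = √(-16088) = 2*I*√4022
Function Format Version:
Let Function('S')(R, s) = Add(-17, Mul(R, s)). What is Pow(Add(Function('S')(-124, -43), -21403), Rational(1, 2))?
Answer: Mul(2, I, Pow(4022, Rational(1, 2))) ≈ Mul(126.84, I)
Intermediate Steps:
Pow(Add(Function('S')(-124, -43), -21403), Rational(1, 2)) = Pow(Add(Add(-17, Mul(-124, -43)), -21403), Rational(1, 2)) = Pow(Add(Add(-17, 5332), -21403), Rational(1, 2)) = Pow(Add(5315, -21403), Rational(1, 2)) = Pow(-16088, Rational(1, 2)) = Mul(2, I, Pow(4022, Rational(1, 2)))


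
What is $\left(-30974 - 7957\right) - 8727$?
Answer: $-47658$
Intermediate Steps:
$\left(-30974 - 7957\right) - 8727 = -38931 - 8727 = -47658$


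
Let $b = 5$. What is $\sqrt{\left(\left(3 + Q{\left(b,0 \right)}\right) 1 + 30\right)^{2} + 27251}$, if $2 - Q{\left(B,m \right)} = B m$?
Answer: $6 \sqrt{791} \approx 168.75$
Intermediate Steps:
$Q{\left(B,m \right)} = 2 - B m$
$\sqrt{\left(\left(3 + Q{\left(b,0 \right)}\right) 1 + 30\right)^{2} + 27251} = \sqrt{\left(\left(3 + \left(2 - 5 \cdot 0\right)\right) 1 + 30\right)^{2} + 27251} = \sqrt{\left(\left(3 + \left(2 + 0\right)\right) 1 + 30\right)^{2} + 27251} = \sqrt{\left(\left(3 + 2\right) 1 + 30\right)^{2} + 27251} = \sqrt{\left(5 \cdot 1 + 30\right)^{2} + 27251} = \sqrt{\left(5 + 30\right)^{2} + 27251} = \sqrt{35^{2} + 27251} = \sqrt{1225 + 27251} = \sqrt{28476} = 6 \sqrt{791}$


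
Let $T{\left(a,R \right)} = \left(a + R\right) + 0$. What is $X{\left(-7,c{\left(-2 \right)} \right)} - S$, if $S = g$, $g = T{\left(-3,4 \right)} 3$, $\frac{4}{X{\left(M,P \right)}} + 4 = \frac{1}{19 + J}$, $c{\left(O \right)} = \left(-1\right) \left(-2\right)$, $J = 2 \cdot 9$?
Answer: $- \frac{589}{147} \approx -4.0068$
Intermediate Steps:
$J = 18$
$T{\left(a,R \right)} = R + a$ ($T{\left(a,R \right)} = \left(R + a\right) + 0 = R + a$)
$c{\left(O \right)} = 2$
$X{\left(M,P \right)} = - \frac{148}{147}$ ($X{\left(M,P \right)} = \frac{4}{-4 + \frac{1}{19 + 18}} = \frac{4}{-4 + \frac{1}{37}} = \frac{4}{- \frac{147}{37}} = 4 \left(- \frac{37}{147}\right) = - \frac{148}{147}$)
$g = 3$ ($g = \left(4 - 3\right) 3 = 1 \cdot 3 = 3$)
$S = 3$
$X{\left(-7,c{\left(-2 \right)} \right)} - S = - \frac{148}{147} - 3 = - \frac{589}{147}$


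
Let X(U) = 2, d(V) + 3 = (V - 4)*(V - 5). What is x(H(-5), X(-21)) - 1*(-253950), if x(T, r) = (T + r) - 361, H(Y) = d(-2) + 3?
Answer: 253633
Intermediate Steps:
d(V) = -3 + (-5 + V)*(-4 + V) (d(V) = -3 + (V - 4)*(V - 5) = -3 + (-4 + V)*(-5 + V) = -3 + (-5 + V)*(-4 + V))
H(Y) = 42 (H(Y) = (17 + (-2)**2 - 9*(-2)) + 3 = (17 + 4 + 18) + 3 = 39 + 3 = 42)
x(T, r) = -361 + T + r
x(H(-5), X(-21)) - 1*(-253950) = (-361 + 42 + 2) - 1*(-253950) = -317 + 253950 = 253633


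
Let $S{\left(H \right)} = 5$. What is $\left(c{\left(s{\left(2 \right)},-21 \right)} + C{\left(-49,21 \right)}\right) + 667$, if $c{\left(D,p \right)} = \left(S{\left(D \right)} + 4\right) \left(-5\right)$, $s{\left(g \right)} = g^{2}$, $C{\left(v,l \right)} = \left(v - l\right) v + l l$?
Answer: $4493$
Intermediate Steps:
$C{\left(v,l \right)} = l^{2} + v \left(v - l\right)$ ($C{\left(v,l \right)} = v \left(v - l\right) + l^{2} = l^{2} + v \left(v - l\right)$)
$c{\left(D,p \right)} = -45$ ($c{\left(D,p \right)} = \left(5 + 4\right) \left(-5\right) = 9 \left(-5\right) = -45$)
$\left(c{\left(s{\left(2 \right)},-21 \right)} + C{\left(-49,21 \right)}\right) + 667 = \left(-45 + \left(21^{2} + \left(-49\right)^{2} - 21 \left(-49\right)\right)\right) + 667 = \left(-45 + \left(441 + 2401 + 1029\right)\right) + 667 = \left(-45 + 3871\right) + 667 = 3826 + 667 = 4493$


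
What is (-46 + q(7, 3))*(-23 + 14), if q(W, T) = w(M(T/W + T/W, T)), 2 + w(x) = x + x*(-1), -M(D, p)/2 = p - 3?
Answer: 432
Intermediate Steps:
M(D, p) = 6 - 2*p (M(D, p) = -2*(p - 3) = -2*(-3 + p) = 6 - 2*p)
w(x) = -2 (w(x) = -2 + (x + x*(-1)) = -2 + (x - x) = -2 + 0 = -2)
q(W, T) = -2
(-46 + q(7, 3))*(-23 + 14) = (-46 - 2)*(-23 + 14) = -48*(-9) = 432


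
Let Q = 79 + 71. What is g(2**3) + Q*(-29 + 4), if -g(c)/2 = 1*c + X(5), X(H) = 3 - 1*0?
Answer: -3772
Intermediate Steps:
X(H) = 3 (X(H) = 3 + 0 = 3)
g(c) = -6 - 2*c (g(c) = -2*(1*c + 3) = -2*(c + 3) = -2*(3 + c) = -6 - 2*c)
Q = 150
g(2**3) + Q*(-29 + 4) = (-6 - 2*2**3) + 150*(-29 + 4) = (-6 - 2*8) + 150*(-25) = (-6 - 16) - 3750 = -22 - 3750 = -3772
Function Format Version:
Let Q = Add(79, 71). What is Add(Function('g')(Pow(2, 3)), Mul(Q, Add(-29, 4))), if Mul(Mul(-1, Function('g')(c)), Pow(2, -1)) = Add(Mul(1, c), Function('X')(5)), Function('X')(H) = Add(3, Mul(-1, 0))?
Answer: -3772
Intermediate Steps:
Function('X')(H) = 3 (Function('X')(H) = Add(3, 0) = 3)
Function('g')(c) = Add(-6, Mul(-2, c)) (Function('g')(c) = Mul(-2, Add(Mul(1, c), 3)) = Mul(-2, Add(c, 3)) = Mul(-2, Add(3, c)) = Add(-6, Mul(-2, c)))
Q = 150
Add(Function('g')(Pow(2, 3)), Mul(Q, Add(-29, 4))) = Add(Add(-6, Mul(-2, Pow(2, 3))), Mul(150, Add(-29, 4))) = Add(Add(-6, Mul(-2, 8)), Mul(150, -25)) = Add(Add(-6, -16), -3750) = Add(-22, -3750) = -3772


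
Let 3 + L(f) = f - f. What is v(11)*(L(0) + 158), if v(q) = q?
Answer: 1705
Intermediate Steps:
L(f) = -3 (L(f) = -3 + (f - f) = -3 + 0 = -3)
v(11)*(L(0) + 158) = 11*(-3 + 158) = 11*155 = 1705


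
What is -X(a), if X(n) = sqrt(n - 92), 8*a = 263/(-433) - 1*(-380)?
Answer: -I*sqrt(133719926)/1732 ≈ -6.6765*I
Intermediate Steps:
a = 164277/3464 (a = (263/(-433) - 1*(-380))/8 = (263*(-1/433) + 380)/8 = (-263/433 + 380)/8 = (1/8)*(164277/433) = 164277/3464 ≈ 47.424)
X(n) = sqrt(-92 + n)
-X(a) = -sqrt(-92 + 164277/3464) = -sqrt(-154411/3464) = -I*sqrt(133719926)/1732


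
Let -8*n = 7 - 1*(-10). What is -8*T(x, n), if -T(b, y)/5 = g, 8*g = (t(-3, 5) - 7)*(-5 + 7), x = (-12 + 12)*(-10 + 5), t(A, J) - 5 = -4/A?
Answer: -20/3 ≈ -6.6667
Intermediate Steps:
t(A, J) = 5 - 4/A
x = 0 (x = 0*(-5) = 0)
n = -17/8 (n = -(7 - 1*(-10))/8 = -(7 + 10)/8 = -1/8*17 = -17/8 ≈ -2.1250)
g = -1/6 (g = (((5 - 4/(-3)) - 7)*(-5 + 7))/8 = (((5 - 4*(-1/3)) - 7)*2)/8 = (((5 + 4/3) - 7)*2)/8 = ((19/3 - 7)*2)/8 = (-2/3*2)/8 = (1/8)*(-4/3) = -1/6 ≈ -0.16667)
T(b, y) = 5/6 (T(b, y) = -5*(-1/6) = 5/6)
-8*T(x, n) = -8*5/6 = -20/3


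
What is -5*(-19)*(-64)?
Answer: -6080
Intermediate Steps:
-5*(-19)*(-64) = 95*(-64) = -6080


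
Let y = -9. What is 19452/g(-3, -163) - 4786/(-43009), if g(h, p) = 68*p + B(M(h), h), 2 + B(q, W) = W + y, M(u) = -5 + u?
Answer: -391748020/238656941 ≈ -1.6415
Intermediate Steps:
B(q, W) = -11 + W (B(q, W) = -2 + (W - 9) = -2 + (-9 + W) = -11 + W)
g(h, p) = -11 + h + 68*p (g(h, p) = 68*p + (-11 + h) = -11 + h + 68*p)
19452/g(-3, -163) - 4786/(-43009) = 19452/(-11 - 3 + 68*(-163)) - 4786/(-43009) = 19452/(-11 - 3 - 11084) - 4786*(-1/43009) = 19452/(-11098) + 4786/43009 = 19452*(-1/11098) + 4786/43009 = -9726/5549 + 4786/43009 = -391748020/238656941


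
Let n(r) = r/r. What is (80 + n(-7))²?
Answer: 6561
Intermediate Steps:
n(r) = 1
(80 + n(-7))² = (80 + 1)² = 81² = 6561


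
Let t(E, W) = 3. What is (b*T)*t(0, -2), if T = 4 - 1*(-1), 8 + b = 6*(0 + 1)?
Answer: -30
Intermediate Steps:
b = -2 (b = -8 + 6*(0 + 1) = -8 + 6*1 = -8 + 6 = -2)
T = 5 (T = 4 + 1 = 5)
(b*T)*t(0, -2) = -2*5*3 = -10*3 = -30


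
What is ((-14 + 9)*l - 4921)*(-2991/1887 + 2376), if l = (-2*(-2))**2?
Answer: -7469028507/629 ≈ -1.1874e+7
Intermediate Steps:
l = 16 (l = 4**2 = 16)
((-14 + 9)*l - 4921)*(-2991/1887 + 2376) = ((-14 + 9)*16 - 4921)*(-2991/1887 + 2376) = (-5*16 - 4921)*(-2991*1/1887 + 2376) = (-80 - 4921)*(-997/629 + 2376) = -5001*1493507/629 = -7469028507/629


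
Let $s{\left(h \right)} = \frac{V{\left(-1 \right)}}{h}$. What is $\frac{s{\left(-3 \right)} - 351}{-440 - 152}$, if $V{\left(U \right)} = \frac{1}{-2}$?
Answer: $\frac{2105}{3552} \approx 0.59262$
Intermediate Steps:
$V{\left(U \right)} = - \frac{1}{2}$
$s{\left(h \right)} = - \frac{1}{2 h}$
$\frac{s{\left(-3 \right)} - 351}{-440 - 152} = \frac{- \frac{1}{2 \left(-3\right)} - 351}{-440 - 152} = \frac{\left(- \frac{1}{2}\right) \left(- \frac{1}{3}\right) - 351}{-440 + \left(-205 + 53\right)} = \frac{\frac{1}{6} - 351}{-440 - 152} = - \frac{2105}{6 \left(-592\right)} = \left(- \frac{2105}{6}\right) \left(- \frac{1}{592}\right) = \frac{2105}{3552}$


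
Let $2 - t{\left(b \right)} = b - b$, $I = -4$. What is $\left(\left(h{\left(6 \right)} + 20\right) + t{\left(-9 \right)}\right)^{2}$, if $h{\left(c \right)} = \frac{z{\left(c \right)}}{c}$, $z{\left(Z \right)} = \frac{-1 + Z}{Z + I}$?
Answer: $\frac{72361}{144} \approx 502.51$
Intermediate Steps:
$z{\left(Z \right)} = \frac{-1 + Z}{-4 + Z}$ ($z{\left(Z \right)} = \frac{-1 + Z}{Z - 4} = \frac{-1 + Z}{-4 + Z}$)
$t{\left(b \right)} = 2$ ($t{\left(b \right)} = 2 - \left(b - b\right) = 2 - 0 = 2 + 0 = 2$)
$h{\left(c \right)} = \frac{-1 + c}{c \left(-4 + c\right)}$ ($h{\left(c \right)} = \frac{\frac{1}{-4 + c} \left(-1 + c\right)}{c} = \frac{-1 + c}{c \left(-4 + c\right)}$)
$\left(\left(h{\left(6 \right)} + 20\right) + t{\left(-9 \right)}\right)^{2} = \left(\left(\frac{-1 + 6}{6 \left(-4 + 6\right)} + 20\right) + 2\right)^{2} = \left(\left(\frac{1}{6} \cdot \frac{1}{2} \cdot 5 + 20\right) + 2\right)^{2} = \left(\left(\frac{5}{12} + 20\right) + 2\right)^{2} = \left(\frac{245}{12} + 2\right)^{2} = \left(\frac{269}{12}\right)^{2} = \frac{72361}{144}$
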